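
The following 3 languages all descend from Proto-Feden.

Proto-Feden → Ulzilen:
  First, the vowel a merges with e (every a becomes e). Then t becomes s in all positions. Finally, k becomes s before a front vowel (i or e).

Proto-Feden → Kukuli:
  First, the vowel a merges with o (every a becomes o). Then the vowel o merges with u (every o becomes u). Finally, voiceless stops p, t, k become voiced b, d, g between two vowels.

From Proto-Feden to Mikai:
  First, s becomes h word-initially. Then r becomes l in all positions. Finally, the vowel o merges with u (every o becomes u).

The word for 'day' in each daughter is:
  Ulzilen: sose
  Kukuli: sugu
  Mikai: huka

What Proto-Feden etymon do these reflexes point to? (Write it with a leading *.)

*soka

Position 2: Ulzilen has o, Kukuli has u, Mikai has u. Ulzilen preserves o here (none of its changes turn any other segment into o), so the proto-segment is *o.
Position 1: Ulzilen has s, Kukuli has s, Mikai has h. Kukuli preserves s here (none of its changes turn any other segment into s), so the proto-segment is *s.
Continuing position by position gives *soka; check it forward:
Ulzilen: *soka > soke > sose  (by vowel merger, palatalisation)
Kukuli: *soka > soko > suku > sugu  (by vowel merger, vowel merger, intervocalic voicing)
Mikai: *soka > hoka > huka  (by debuccalisation, vowel merger)
No other proto-form is consistent with every reflex, so the reconstruction is *soka.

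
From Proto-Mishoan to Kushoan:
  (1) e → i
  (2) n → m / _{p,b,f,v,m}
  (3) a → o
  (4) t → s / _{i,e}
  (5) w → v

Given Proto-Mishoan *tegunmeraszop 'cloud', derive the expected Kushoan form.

Kushoan: start from *tegunmeraszop.
  rule 1 (vowel merger): tegunmeraszop → tigunmiraszop
  rule 2 (nasal place assimilation): tigunmiraszop → tigummiraszop
  rule 3 (vowel merger): tigummiraszop → tigummiroszop
  rule 4 (palatalisation): tigummiroszop → sigummiroszop
  rule 5: no change — sigummiroszop
  ⇒ Kushoan sigummiroszop

sigummiroszop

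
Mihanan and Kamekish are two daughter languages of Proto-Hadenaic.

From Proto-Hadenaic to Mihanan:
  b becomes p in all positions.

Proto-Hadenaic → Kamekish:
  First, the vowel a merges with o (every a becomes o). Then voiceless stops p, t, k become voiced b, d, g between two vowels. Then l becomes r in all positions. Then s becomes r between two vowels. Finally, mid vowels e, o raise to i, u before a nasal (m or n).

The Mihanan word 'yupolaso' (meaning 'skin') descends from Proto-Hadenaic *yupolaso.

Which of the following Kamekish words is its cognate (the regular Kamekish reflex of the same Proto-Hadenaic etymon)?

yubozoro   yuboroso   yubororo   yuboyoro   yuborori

yubororo

Kamekish: *yupolaso
  yupolaso → yupoloso   [vowel merger]
  yupoloso → yuboloso   [intervocalic voicing]
  yuboloso → yuboroso   [unconditioned shift]
  yuboroso → yubororo   [rhotacism]
  yubororo (rule 5 does not apply)
  giving Kamekish yubororo.
Only 'yubororo' matches the regular Kamekish development of *yupolaso.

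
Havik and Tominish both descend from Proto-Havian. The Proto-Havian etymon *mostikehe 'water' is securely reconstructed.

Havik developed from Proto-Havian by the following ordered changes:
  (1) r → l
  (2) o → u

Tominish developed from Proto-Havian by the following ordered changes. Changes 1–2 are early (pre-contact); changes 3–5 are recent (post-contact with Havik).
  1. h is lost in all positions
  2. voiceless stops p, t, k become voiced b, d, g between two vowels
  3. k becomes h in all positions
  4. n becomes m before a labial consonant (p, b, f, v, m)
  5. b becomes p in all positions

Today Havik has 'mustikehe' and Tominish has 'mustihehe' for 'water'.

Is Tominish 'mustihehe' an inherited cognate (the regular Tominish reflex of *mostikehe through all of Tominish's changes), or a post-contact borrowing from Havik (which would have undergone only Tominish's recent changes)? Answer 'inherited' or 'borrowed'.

borrowed

If inherited, *mostikehe would pass through all of Tominish's changes:
Tominish: *mostikehe > mostikee > mostigee  (by h-loss, intervocalic voicing)
If borrowed from Havik 'mustikehe' after the early changes, it would undergo only the recent ones:
  rule 3 (unconditioned shift): mustikehe → mustihehe
  rule 4 (nasal place assimilation): no change (mustihehe)
  rule 5 (unconditioned shift): no change (mustihehe)
  ⇒ as a loan: mustihehe
Tominish 'mustihehe' matches the loan outcome 'mustihehe', not the inherited 'mostigee' — it skipped the early Tominish changes, so it was borrowed from Havik.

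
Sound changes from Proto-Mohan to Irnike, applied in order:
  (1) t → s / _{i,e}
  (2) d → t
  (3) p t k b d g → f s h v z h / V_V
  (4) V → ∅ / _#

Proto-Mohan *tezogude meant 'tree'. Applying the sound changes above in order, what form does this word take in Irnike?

Irnike: *tezogude
  tezogude → sezogude   [palatalisation]
  sezogude → sezogute   [unconditioned shift]
  sezogute → sezohuse   [intervocalic lenition]
  sezohuse → sezohus   [apocope]
  giving Irnike sezohus.

sezohus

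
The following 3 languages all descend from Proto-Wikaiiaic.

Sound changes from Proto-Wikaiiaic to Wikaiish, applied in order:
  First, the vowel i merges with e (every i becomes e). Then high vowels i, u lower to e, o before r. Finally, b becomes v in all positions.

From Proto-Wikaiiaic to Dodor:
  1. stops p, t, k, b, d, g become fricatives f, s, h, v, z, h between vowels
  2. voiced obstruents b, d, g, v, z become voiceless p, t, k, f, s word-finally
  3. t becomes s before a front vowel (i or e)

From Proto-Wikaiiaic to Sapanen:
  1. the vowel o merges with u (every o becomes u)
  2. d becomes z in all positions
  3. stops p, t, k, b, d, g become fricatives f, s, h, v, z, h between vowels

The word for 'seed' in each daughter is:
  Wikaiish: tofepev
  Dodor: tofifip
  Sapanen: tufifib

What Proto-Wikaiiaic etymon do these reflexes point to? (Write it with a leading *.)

Position 7: Wikaiish has v, Dodor has p, Sapanen has b. Sapanen preserves b here (none of its changes turn any other segment into b), so the proto-segment is *b.
Position 5: Wikaiish has p, Dodor has f, Sapanen has f. Wikaiish preserves p here (none of its changes turn any other segment into p), so the proto-segment is *p.
Position 6: Wikaiish has e, Dodor has i, Sapanen has i. Dodor preserves i here (none of its changes turn any other segment into i), so the proto-segment is *i.
Continuing position by position gives *tofipib; check it forward:
Wikaiish: start from *tofipib.
  rule 1 (vowel merger): tofipib → tofepeb
  rule 2: no change — tofepeb
  rule 3 (unconditioned shift): tofepeb → tofepev
  ⇒ Wikaiish tofepev
Dodor: start from *tofipib.
  rule 1 (intervocalic lenition): tofipib → tofifib
  rule 2 (final devoicing): tofifib → tofifip
  rule 3: no change — tofifip
  ⇒ Dodor tofifip
Sapanen: *tofipib
  tofipib → tufipib   [vowel merger]
  tufipib (rule 2 does not apply)
  tufipib → tufifib   [intervocalic lenition]
  giving Sapanen tufifib.
Only *tofipib yields all of Wikaiish tofepev, Dodor tofifip, Sapanen tufifib.

*tofipib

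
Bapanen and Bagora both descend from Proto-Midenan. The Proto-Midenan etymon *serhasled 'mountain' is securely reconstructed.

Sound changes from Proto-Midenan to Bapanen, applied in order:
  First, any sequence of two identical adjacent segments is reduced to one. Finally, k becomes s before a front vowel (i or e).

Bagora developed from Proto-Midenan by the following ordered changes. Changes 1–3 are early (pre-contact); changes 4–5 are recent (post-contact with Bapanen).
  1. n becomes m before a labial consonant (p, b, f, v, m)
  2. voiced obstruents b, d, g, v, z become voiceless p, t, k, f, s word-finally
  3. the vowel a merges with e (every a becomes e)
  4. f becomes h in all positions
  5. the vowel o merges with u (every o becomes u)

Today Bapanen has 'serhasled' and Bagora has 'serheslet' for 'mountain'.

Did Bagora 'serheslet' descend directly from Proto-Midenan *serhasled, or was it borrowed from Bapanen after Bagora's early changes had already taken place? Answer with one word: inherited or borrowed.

inherited

If inherited, *serhasled would pass through all of Bagora's changes:
Bagora: start from *serhasled.
  rule 1: no change — serhasled
  rule 2 (final devoicing): serhasled → serhaslet
  rule 3 (vowel merger): serhaslet → serheslet
  rule 4: no change — serheslet
  rule 5: no change — serheslet
  ⇒ Bagora serheslet
If borrowed from Bapanen 'serhasled' after the early changes, it would undergo only the recent ones:
  rule 4 (unconditioned shift): no change (serhasled)
  rule 5 (vowel merger): no change (serhasled)
  ⇒ as a loan: serhasled
Bagora 'serheslet' matches the inherited outcome exactly, so it is an inherited cognate, not a loan.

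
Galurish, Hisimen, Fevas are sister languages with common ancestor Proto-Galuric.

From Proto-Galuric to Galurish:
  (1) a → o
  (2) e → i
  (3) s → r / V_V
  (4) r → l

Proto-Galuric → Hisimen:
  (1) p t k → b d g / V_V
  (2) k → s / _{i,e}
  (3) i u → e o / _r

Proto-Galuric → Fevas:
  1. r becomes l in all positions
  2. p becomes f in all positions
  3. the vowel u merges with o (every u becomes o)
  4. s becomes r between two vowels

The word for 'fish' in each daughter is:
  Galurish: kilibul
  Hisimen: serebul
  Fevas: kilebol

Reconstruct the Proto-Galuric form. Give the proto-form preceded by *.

Position 3: Galurish has l, Hisimen has r, Fevas has l. Hisimen preserves r here (none of its changes turn any other segment into r), so the proto-segment is *r.
Position 4: Galurish has i, Hisimen has e, Fevas has e. Fevas preserves e here (none of its changes turn any other segment into e), so the proto-segment is *e.
This points to *kirebul. Verify forward in each daughter:
Galurish: start from *kirebul.
  rule 1: no change — kirebul
  rule 2 (vowel merger): kirebul → kiribul
  rule 3: no change — kiribul
  rule 4 (unconditioned shift): kiribul → kilibul
  ⇒ Galurish kilibul
Hisimen: *kirebul
  kirebul (rule 1 does not apply)
  kirebul → sirebul   [palatalisation]
  sirebul → serebul   [pre-rhotic lowering]
  giving Hisimen serebul.
Fevas: start from *kirebul.
  rule 1 (unconditioned shift): kirebul → kilebul
  rule 2: no change — kilebul
  rule 3 (vowel merger): kilebul → kilebol
  rule 4: no change — kilebol
  ⇒ Fevas kilebol
No other proto-form is consistent with every reflex, so the reconstruction is *kirebul.

*kirebul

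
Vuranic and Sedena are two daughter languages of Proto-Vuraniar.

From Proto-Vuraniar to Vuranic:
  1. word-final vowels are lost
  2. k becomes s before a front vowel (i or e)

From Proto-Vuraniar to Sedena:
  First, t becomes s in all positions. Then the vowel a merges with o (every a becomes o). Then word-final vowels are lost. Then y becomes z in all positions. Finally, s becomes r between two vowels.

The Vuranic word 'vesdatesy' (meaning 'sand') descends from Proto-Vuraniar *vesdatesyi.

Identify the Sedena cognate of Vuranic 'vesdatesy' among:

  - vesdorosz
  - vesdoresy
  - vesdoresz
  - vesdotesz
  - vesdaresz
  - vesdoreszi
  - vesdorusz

vesdoresz

Sedena: *vesdatesyi > vesdasesyi > vesdosesyi > vesdosesy > vesdosesz > vesdoresz  (by unconditioned shift, vowel merger, apocope, unconditioned shift, rhotacism)
The other candidates each miss or misapply at least one Sedena change.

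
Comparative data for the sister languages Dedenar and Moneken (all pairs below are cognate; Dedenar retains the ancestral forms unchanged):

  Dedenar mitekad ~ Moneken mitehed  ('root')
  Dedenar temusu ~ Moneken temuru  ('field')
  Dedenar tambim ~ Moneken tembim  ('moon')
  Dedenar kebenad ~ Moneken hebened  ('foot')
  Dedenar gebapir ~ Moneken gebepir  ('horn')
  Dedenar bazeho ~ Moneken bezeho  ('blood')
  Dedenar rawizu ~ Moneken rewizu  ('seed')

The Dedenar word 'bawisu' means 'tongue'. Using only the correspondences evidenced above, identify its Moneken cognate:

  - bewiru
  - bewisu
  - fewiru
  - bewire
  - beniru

mitekad ~ mitehed, kebenad ~ hebened — Dedenar a corresponds to Moneken e after a consonant, before a consonant other than r, m, n, p, b, f, v.
temusu ~ temuru — Dedenar s corresponds to Moneken r between vowels (before a back vowel).
Applying these to Dedenar 'bawisu':
  bawisu → bewisu   (a→e after a consonant, before a consonant other than r, m, n, p, b, f, v)
  bewisu → bewiru   (s→r between vowels (before a back vowel))
So the Moneken cognate is 'bewiru'.

bewiru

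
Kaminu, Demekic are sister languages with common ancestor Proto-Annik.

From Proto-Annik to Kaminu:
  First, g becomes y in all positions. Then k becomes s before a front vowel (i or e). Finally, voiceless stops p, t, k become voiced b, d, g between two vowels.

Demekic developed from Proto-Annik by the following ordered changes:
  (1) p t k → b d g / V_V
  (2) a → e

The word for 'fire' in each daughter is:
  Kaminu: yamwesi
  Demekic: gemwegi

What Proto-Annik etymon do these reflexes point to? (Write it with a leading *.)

Position 2: Kaminu has a, Demekic has e. Kaminu preserves a here (none of its changes turn any other segment into a), so the proto-segment is *a.
Position 6: Kaminu has s, Demekic has g. Taking the neighbouring segments as reconstructed: Kaminu s could go back to *k or *s; Demekic g could go back to *k or *g — the one source consistent with every daughter is *k.
Continuing position by position gives *gamweki; check it forward:
Kaminu: *gamweki
  gamweki → yamweki   [unconditioned shift]
  yamweki → yamwesi   [palatalisation]
  yamwesi (rule 3 does not apply)
  giving Kaminu yamwesi.
Demekic: *gamweki > gamwegi > gemwegi  (by intervocalic voicing, vowel merger)
No other proto-form is consistent with every reflex, so the reconstruction is *gamweki.

*gamweki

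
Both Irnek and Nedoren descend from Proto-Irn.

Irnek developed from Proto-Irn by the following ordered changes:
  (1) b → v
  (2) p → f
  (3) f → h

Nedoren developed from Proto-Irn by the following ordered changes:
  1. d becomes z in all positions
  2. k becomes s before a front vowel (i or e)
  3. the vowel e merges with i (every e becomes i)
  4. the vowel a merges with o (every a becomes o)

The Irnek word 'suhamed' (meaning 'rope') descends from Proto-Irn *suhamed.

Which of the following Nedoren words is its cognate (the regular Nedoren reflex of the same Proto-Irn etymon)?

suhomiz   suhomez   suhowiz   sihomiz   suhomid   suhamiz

Nedoren: *suhamed
  suhamed → suhamez   [unconditioned shift]
  suhamez (rule 2 does not apply)
  suhamez → suhamiz   [vowel merger]
  suhamiz → suhomiz   [vowel merger]
  giving Nedoren suhomiz.
Among the options, 'suhomiz' alone shows every Nedoren change applied in order.

suhomiz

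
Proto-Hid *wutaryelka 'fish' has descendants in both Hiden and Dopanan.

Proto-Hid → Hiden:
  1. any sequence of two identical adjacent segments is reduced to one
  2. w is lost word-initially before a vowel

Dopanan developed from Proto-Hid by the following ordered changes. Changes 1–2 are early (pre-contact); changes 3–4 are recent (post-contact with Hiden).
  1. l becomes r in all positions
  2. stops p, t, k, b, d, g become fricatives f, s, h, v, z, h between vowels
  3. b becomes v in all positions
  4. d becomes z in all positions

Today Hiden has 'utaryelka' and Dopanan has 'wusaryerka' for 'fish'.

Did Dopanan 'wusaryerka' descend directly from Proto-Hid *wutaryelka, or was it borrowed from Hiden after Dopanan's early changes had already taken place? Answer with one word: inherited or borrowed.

If inherited, *wutaryelka would pass through all of Dopanan's changes:
Dopanan: *wutaryelka > wutaryerka > wusaryerka  (by unconditioned shift, intervocalic lenition)
If borrowed from Hiden 'utaryelka' after the early changes, it would undergo only the recent ones:
  rule 3 (unconditioned shift): no change (utaryelka)
  rule 4 (unconditioned shift): no change (utaryelka)
  ⇒ as a loan: utaryelka
Dopanan 'wusaryerka' matches the inherited outcome exactly, so it is an inherited cognate, not a loan.

inherited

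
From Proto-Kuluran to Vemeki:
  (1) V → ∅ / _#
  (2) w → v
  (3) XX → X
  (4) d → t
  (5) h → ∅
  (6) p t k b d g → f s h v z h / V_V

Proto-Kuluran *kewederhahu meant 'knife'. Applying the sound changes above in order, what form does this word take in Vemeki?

Vemeki: *kewederhahu > kewederhah > kevederhah > keveterhah > kevetera > kevesera  (by apocope, unconditioned shift, unconditioned shift, h-loss, intervocalic lenition)

kevesera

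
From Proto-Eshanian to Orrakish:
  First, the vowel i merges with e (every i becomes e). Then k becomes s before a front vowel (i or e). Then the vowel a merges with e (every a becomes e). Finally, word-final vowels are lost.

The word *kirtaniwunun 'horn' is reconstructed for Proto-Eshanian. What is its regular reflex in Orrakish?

Orrakish: start from *kirtaniwunun.
  rule 1 (vowel merger): kirtaniwunun → kertanewunun
  rule 2 (palatalisation): kertanewunun → sertanewunun
  rule 3 (vowel merger): sertanewunun → sertenewunun
  rule 4: no change — sertenewunun
  ⇒ Orrakish sertenewunun

sertenewunun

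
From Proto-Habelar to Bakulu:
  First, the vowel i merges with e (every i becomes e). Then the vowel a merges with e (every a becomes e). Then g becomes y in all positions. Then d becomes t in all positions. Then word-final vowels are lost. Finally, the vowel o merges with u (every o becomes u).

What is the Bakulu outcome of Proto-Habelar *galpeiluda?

Bakulu: start from *galpeiluda.
  rule 1 (vowel merger): galpeiluda → galpeeluda
  rule 2 (vowel merger): galpeeluda → gelpeelude
  rule 3 (unconditioned shift): gelpeelude → yelpeelude
  rule 4 (unconditioned shift): yelpeelude → yelpeelute
  rule 5 (apocope): yelpeelute → yelpeelut
  rule 6: no change — yelpeelut
  ⇒ Bakulu yelpeelut

yelpeelut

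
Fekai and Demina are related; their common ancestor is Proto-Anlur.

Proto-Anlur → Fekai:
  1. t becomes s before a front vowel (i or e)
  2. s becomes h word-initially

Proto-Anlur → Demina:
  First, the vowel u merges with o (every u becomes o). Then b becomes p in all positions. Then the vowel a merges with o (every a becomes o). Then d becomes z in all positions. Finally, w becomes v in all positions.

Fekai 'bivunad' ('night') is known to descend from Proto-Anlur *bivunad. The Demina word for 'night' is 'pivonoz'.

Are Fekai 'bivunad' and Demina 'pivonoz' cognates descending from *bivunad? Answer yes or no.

Derive the expected Demina reflex of *bivunad:
Demina: *bivunad > bivonad > pivonad > pivonod > pivonoz  (by vowel merger, unconditioned shift, vowel merger, unconditioned shift)
Demina 'pivonoz' matches the regular reflex exactly, so the pair is cognate.

yes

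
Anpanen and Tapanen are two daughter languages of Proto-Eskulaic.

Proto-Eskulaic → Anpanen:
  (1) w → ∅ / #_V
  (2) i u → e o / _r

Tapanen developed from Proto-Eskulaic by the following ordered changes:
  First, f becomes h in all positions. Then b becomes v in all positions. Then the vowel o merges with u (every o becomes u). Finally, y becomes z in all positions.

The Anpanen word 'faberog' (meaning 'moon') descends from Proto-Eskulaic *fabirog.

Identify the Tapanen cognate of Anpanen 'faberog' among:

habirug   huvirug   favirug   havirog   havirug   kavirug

havirug

Tapanen: *fabirog > habirog > havirog > havirug  (by unconditioned shift, unconditioned shift, vowel merger)
Only 'havirug' matches the regular Tapanen development of *fabirog.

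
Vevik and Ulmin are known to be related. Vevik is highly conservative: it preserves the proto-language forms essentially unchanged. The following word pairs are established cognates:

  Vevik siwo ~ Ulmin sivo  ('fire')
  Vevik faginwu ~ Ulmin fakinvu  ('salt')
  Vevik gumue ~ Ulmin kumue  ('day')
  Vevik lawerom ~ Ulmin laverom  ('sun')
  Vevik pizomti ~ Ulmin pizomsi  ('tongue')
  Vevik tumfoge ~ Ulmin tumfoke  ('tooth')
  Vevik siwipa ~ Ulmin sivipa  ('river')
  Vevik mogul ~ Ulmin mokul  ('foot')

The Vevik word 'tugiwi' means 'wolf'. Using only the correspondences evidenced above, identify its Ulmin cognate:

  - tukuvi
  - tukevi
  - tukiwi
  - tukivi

faginwu ~ fakinvu — Vevik g corresponds to Ulmin k between vowels (before a front vowel).
siwipa ~ sivipa — Vevik w corresponds to Ulmin v between vowels (before a front vowel).
Applying these to Vevik 'tugiwi':
  tugiwi → tukiwi   (g→k between vowels (before a front vowel))
  tukiwi → tukivi   (w→v between vowels (before a front vowel))
So the Ulmin cognate is 'tukivi'.

tukivi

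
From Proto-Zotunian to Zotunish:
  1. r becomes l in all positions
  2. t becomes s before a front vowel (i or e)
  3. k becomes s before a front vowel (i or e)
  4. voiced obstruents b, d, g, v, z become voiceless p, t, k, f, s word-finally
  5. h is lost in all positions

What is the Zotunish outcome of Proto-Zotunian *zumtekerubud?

Zotunish: *zumtekerubud
  zumtekerubud → zumtekelubud   [unconditioned shift]
  zumtekelubud → zumsekelubud   [palatalisation]
  zumsekelubud → zumseselubud   [palatalisation]
  zumseselubud → zumseselubut   [final devoicing]
  zumseselubut (rule 5 does not apply)
  giving Zotunish zumseselubut.

zumseselubut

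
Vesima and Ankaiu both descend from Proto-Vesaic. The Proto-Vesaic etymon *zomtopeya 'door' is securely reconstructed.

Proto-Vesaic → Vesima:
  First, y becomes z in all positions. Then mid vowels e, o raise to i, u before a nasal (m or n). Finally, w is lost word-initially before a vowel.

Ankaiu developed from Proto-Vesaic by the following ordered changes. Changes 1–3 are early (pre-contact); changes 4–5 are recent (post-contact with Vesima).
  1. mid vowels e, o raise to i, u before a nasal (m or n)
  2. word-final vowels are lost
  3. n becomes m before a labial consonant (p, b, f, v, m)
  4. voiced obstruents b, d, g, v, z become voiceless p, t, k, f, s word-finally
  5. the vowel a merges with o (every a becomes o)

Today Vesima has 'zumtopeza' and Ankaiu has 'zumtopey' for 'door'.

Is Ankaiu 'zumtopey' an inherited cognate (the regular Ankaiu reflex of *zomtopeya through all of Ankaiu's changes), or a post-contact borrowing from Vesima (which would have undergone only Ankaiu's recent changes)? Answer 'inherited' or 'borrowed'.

inherited

If inherited, *zomtopeya would pass through all of Ankaiu's changes:
Ankaiu: *zomtopeya
  zomtopeya → zumtopeya   [pre-nasal raising]
  zumtopeya → zumtopey   [apocope]
  zumtopey (rule 3 does not apply)
  zumtopey (rule 4 does not apply)
  zumtopey (rule 5 does not apply)
  giving Ankaiu zumtopey.
If borrowed from Vesima 'zumtopeza' after the early changes, it would undergo only the recent ones:
  rule 4 (final devoicing): no change (zumtopeza)
  rule 5 (vowel merger): zumtopeza → zumtopezo
  ⇒ as a loan: zumtopezo
Ankaiu 'zumtopey' matches the inherited outcome exactly, so it is an inherited cognate, not a loan.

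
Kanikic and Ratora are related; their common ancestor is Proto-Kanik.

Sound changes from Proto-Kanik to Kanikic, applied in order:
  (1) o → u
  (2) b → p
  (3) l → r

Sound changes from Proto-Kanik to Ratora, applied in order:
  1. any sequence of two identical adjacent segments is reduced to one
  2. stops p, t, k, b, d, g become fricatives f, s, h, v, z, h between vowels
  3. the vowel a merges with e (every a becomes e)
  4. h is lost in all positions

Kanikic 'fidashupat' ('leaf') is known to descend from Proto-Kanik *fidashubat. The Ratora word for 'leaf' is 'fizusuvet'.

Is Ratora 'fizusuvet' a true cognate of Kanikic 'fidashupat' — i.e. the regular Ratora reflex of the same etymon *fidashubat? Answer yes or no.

no

Derive the expected Ratora reflex of *fidashubat:
Ratora: *fidashubat > fizashuvat > fizeshuvet > fizesuvet  (by intervocalic lenition, vowel merger, h-loss)
The regular Ratora reflex would be 'fizesuvet', but the attested form is 'fizusuvet'. The correspondence is irregular, so they are not cognates (the Ratora form has a different source).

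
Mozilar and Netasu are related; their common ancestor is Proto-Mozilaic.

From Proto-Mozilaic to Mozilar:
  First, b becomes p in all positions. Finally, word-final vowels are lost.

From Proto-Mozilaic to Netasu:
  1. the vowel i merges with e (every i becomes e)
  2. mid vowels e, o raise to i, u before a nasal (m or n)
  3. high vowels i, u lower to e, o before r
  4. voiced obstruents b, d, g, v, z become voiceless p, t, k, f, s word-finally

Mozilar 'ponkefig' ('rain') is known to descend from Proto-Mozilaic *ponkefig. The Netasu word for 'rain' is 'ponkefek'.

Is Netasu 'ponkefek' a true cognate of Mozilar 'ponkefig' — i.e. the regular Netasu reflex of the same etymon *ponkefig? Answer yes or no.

no

Derive the expected Netasu reflex of *ponkefig:
Netasu: start from *ponkefig.
  rule 1 (vowel merger): ponkefig → ponkefeg
  rule 2 (pre-nasal raising): ponkefeg → punkefeg
  rule 3: no change — punkefeg
  rule 4 (final devoicing): punkefeg → punkefek
  ⇒ Netasu punkefek
The regular Netasu reflex would be 'punkefek', but the attested form is 'ponkefek'. The correspondence is irregular, so they are not cognates (the Netasu form has a different source).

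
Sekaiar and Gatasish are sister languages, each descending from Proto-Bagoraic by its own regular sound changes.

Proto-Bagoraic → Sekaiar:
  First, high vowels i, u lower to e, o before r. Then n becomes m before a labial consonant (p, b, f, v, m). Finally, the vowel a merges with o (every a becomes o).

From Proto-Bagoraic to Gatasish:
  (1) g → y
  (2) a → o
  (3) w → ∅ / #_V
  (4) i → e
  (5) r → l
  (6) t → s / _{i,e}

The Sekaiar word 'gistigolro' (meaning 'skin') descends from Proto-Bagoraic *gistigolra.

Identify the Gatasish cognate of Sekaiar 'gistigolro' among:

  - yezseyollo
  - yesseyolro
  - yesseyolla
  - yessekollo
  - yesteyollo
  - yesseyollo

Gatasish: *gistigolra > yistiyolra > yistiyolro > yesteyolro > yesteyollo > yesseyollo  (by unconditioned shift, vowel merger, vowel merger, unconditioned shift, palatalisation)

yesseyollo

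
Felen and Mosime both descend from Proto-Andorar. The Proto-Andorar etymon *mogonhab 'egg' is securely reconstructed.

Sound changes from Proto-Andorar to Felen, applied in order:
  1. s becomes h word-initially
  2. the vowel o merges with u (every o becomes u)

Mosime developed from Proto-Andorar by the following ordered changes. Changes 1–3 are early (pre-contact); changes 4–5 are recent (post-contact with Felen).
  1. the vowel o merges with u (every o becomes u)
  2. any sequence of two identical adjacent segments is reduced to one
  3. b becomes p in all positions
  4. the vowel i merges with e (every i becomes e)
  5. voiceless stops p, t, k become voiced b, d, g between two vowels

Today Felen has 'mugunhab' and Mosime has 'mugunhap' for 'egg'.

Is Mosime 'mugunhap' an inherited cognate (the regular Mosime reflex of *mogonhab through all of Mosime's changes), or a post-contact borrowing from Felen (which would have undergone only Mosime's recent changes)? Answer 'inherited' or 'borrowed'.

inherited

If inherited, *mogonhab would pass through all of Mosime's changes:
Mosime: *mogonhab
  mogonhab → mugunhab   [vowel merger]
  mugunhab (rule 2 does not apply)
  mugunhab → mugunhap   [unconditioned shift]
  mugunhap (rule 4 does not apply)
  mugunhap (rule 5 does not apply)
  giving Mosime mugunhap.
If borrowed from Felen 'mugunhab' after the early changes, it would undergo only the recent ones:
  rule 4 (vowel merger): no change (mugunhab)
  rule 5 (intervocalic voicing): no change (mugunhab)
  ⇒ as a loan: mugunhab
Mosime 'mugunhap' matches the inherited outcome exactly, so it is an inherited cognate, not a loan.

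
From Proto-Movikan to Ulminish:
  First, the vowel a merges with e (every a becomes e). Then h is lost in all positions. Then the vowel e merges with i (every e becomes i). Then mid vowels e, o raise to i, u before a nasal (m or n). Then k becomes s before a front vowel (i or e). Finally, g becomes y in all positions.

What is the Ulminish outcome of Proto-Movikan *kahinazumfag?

siinizumfiy

Ulminish: *kahinazumfag > kehinezumfeg > keinezumfeg > kiinizumfig > siinizumfig > siinizumfiy  (by vowel merger, h-loss, vowel merger, palatalisation, unconditioned shift)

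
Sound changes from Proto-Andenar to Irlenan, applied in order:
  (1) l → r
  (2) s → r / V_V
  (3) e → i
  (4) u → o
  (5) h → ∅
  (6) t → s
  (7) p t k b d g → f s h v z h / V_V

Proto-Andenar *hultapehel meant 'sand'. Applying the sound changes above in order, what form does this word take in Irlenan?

orsafiir

Irlenan: *hultapehel > hurtapeher > hurtapihir > hortapihir > ortapiir > orsapiir > orsafiir  (by unconditioned shift, vowel merger, vowel merger, h-loss, unconditioned shift, intervocalic lenition)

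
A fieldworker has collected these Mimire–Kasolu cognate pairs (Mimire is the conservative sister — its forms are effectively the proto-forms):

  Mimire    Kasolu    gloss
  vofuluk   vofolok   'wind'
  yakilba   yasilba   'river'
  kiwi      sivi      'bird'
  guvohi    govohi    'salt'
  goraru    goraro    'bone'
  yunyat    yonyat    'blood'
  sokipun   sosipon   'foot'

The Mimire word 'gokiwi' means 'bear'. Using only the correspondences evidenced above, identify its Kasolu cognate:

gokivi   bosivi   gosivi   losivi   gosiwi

yakilba ~ yasilba, sokipun ~ sosipon — Mimire k corresponds to Kasolu s between vowels (before a front vowel).
kiwi ~ sivi — Mimire w corresponds to Kasolu v between vowels (before a front vowel).
Applying these to Mimire 'gokiwi':
  gokiwi → gosiwi   (k→s between vowels (before a front vowel))
  gosiwi → gosivi   (w→v between vowels (before a front vowel))
So the Kasolu cognate is 'gosivi'.

gosivi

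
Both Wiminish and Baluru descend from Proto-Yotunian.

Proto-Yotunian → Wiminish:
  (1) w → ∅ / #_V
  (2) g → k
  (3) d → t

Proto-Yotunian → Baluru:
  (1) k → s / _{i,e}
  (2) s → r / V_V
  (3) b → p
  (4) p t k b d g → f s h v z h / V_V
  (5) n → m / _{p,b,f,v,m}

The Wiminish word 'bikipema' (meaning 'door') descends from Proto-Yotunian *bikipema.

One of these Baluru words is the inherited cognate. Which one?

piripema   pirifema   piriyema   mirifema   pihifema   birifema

pirifema

Baluru: *bikipema > bisipema > biripema > piripema > pirifema  (by palatalisation, rhotacism, unconditioned shift, intervocalic lenition)
The other candidates each miss or misapply at least one Baluru change.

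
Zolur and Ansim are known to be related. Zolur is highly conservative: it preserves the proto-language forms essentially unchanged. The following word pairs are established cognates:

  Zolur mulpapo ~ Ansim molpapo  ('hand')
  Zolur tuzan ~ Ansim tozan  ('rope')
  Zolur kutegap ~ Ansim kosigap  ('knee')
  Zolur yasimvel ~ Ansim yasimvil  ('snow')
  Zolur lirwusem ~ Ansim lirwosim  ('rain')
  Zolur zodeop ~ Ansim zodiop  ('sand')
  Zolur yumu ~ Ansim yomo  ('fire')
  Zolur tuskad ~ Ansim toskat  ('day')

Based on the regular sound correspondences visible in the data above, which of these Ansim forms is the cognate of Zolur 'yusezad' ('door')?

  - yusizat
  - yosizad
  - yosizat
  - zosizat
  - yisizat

yosizat

mulpapo ~ molpapo, tuzan ~ tozan — Zolur u corresponds to Ansim o after a consonant, before a consonant other than r, m, n, p, b, f, v.
kutegap ~ kosigap, yasimvel ~ yasimvil — Zolur e corresponds to Ansim i after a consonant, before a consonant other than r, m, n, p, b, f, v.
tuskad ~ toskat — Zolur d corresponds to Ansim t word-finally.
Applying these to Zolur 'yusezad':
  yusezad → yosezad   (u→o after a consonant, before a consonant other than r, m, n, p, b, f, v)
  yosezad → yosizad   (e→i after a consonant, before a consonant other than r, m, n, p, b, f, v)
  yosizad → yosizat   (d→t word-finally)
So the Ansim cognate is 'yosizat'.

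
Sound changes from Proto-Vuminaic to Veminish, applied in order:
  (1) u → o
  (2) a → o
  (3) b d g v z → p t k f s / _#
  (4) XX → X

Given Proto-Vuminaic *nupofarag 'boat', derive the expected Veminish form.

nopoforok

Veminish: *nupofarag
  nupofarag → nopofarag   [vowel merger]
  nopofarag → nopoforog   [vowel merger]
  nopoforog → nopoforok   [final devoicing]
  nopoforok (rule 4 does not apply)
  giving Veminish nopoforok.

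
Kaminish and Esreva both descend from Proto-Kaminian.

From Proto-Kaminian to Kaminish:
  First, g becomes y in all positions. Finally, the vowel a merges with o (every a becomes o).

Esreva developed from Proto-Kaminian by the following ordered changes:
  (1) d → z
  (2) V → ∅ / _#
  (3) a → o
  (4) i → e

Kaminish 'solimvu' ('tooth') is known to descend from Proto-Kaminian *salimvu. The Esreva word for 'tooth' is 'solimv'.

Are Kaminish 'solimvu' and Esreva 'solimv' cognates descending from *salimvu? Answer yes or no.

Derive the expected Esreva reflex of *salimvu:
Esreva: *salimvu
  salimvu (rule 1 does not apply)
  salimvu → salimv   [apocope]
  salimv → solimv   [vowel merger]
  solimv → solemv   [vowel merger]
  giving Esreva solemv.
The regular Esreva reflex would be 'solemv', but the attested form is 'solimv'. The correspondence is irregular, so they are not cognates (the Esreva form has a different source).

no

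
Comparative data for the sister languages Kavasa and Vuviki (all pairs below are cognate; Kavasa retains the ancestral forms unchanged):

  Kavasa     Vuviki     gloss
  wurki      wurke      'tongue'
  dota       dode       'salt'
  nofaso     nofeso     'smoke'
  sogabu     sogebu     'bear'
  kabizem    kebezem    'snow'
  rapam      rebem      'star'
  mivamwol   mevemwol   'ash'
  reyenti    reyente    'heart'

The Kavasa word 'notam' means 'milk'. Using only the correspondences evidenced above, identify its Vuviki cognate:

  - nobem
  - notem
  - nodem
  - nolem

dota ~ dode — Kavasa t corresponds to Vuviki d between vowels (before a back vowel).
rapam ~ rebem, mivamwol ~ mevemwol — Kavasa a corresponds to Vuviki e after a consonant, before a nasal.
Applying these to Kavasa 'notam':
  notam → nodam   (t→d between vowels (before a back vowel))
  nodam → nodem   (a→e after a consonant, before a nasal)
So the Vuviki cognate is 'nodem'.

nodem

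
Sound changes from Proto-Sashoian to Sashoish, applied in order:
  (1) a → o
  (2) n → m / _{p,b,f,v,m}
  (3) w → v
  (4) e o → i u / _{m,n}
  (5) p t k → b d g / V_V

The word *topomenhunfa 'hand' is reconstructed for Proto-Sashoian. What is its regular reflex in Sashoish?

tobuminhumfo

Sashoish: start from *topomenhunfa.
  rule 1 (vowel merger): topomenhunfa → topomenhunfo
  rule 2 (nasal place assimilation): topomenhunfo → topomenhumfo
  rule 3: no change — topomenhumfo
  rule 4 (pre-nasal raising): topomenhumfo → topuminhumfo
  rule 5 (intervocalic voicing): topuminhumfo → tobuminhumfo
  ⇒ Sashoish tobuminhumfo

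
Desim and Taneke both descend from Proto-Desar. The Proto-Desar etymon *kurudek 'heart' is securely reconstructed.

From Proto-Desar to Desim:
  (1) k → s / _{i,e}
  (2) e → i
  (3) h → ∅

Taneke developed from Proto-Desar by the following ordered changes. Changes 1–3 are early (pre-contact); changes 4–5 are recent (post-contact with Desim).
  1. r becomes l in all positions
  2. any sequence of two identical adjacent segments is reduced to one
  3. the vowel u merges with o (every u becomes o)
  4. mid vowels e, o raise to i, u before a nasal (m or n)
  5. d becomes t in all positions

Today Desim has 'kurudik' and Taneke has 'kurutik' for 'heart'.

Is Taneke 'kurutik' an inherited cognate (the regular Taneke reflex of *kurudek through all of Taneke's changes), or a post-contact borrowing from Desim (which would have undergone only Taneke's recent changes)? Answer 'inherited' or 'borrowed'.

borrowed

If inherited, *kurudek would pass through all of Taneke's changes:
Taneke: *kurudek > kuludek > kolodek > kolotek  (by unconditioned shift, vowel merger, unconditioned shift)
If borrowed from Desim 'kurudik' after the early changes, it would undergo only the recent ones:
  rule 4 (pre-nasal raising): no change (kurudik)
  rule 5 (unconditioned shift): kurudik → kurutik
  ⇒ as a loan: kurutik
Taneke 'kurutik' matches the loan outcome 'kurutik', not the inherited 'kolotek' — it skipped the early Taneke changes, so it was borrowed from Desim.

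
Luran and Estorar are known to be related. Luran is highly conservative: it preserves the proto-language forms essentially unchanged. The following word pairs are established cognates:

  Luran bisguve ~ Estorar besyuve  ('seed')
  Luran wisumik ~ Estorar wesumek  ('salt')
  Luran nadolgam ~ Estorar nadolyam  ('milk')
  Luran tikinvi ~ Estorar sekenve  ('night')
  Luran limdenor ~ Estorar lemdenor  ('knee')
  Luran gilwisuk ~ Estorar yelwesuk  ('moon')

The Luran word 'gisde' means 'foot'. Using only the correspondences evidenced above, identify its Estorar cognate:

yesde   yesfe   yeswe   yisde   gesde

yesde

gilwisuk ~ yelwesuk — Luran g corresponds to Estorar y word-initially before a front vowel.
bisguve ~ besyuve, wisumik ~ wesumek — Luran i corresponds to Estorar e after a consonant, before a consonant other than r, m, n, p, b, f, v.
Applying these to Luran 'gisde':
  gisde → yisde   (g→y word-initially before a front vowel)
  yisde → yesde   (i→e after a consonant, before a consonant other than r, m, n, p, b, f, v)
So the Estorar cognate is 'yesde'.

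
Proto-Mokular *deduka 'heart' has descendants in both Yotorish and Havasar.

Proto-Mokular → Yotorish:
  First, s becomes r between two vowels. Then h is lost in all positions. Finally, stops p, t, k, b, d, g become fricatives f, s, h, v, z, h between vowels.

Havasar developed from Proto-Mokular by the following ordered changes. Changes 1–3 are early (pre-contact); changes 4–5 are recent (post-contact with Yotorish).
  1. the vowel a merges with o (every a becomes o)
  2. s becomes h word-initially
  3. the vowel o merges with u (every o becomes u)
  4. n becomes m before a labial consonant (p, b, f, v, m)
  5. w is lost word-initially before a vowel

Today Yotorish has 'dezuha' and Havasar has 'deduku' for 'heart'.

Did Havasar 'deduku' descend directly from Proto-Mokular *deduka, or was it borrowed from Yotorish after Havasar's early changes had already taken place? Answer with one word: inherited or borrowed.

inherited

If inherited, *deduka would pass through all of Havasar's changes:
Havasar: *deduka
  deduka → deduko   [vowel merger]
  deduko (rule 2 does not apply)
  deduko → deduku   [vowel merger]
  deduku (rule 4 does not apply)
  deduku (rule 5 does not apply)
  giving Havasar deduku.
If borrowed from Yotorish 'dezuha' after the early changes, it would undergo only the recent ones:
  rule 4 (nasal place assimilation): no change (dezuha)
  rule 5 (glide loss): no change (dezuha)
  ⇒ as a loan: dezuha
Havasar 'deduku' matches the inherited outcome exactly, so it is an inherited cognate, not a loan.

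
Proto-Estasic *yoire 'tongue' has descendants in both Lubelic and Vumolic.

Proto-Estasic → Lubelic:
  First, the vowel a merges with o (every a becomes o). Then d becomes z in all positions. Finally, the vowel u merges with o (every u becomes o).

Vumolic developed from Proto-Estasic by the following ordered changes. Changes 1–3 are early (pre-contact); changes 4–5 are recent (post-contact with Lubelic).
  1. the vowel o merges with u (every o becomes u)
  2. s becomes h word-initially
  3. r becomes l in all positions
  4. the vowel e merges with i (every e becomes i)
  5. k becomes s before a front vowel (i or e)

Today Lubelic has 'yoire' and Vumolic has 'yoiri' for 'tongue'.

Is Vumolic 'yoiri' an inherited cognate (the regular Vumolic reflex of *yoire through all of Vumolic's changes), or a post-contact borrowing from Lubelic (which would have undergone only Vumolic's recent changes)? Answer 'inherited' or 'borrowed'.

borrowed

If inherited, *yoire would pass through all of Vumolic's changes:
Vumolic: *yoire
  yoire → yuire   [vowel merger]
  yuire (rule 2 does not apply)
  yuire → yuile   [unconditioned shift]
  yuile → yuili   [vowel merger]
  yuili (rule 5 does not apply)
  giving Vumolic yuili.
If borrowed from Lubelic 'yoire' after the early changes, it would undergo only the recent ones:
  rule 4 (vowel merger): yoire → yoiri
  rule 5 (palatalisation): no change (yoiri)
  ⇒ as a loan: yoiri
Vumolic 'yoiri' matches the loan outcome 'yoiri', not the inherited 'yuili' — it skipped the early Vumolic changes, so it was borrowed from Lubelic.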